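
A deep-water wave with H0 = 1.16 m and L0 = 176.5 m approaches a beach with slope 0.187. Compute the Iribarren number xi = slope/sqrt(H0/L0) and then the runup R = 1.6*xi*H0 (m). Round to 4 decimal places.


xi = slope / sqrt(H0/L0)
H0/L0 = 1.16/176.5 = 0.006572
sqrt(0.006572) = 0.081069
xi = 0.187 / 0.081069 = 2.306667
R = 1.6 * xi * H0 = 1.6 * 2.306667 * 1.16
R = 4.2812 m

4.2812


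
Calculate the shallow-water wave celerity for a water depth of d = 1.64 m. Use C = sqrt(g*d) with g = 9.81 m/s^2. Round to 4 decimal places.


Using the shallow-water approximation:
C = sqrt(g * d) = sqrt(9.81 * 1.64)
C = sqrt(16.0884)
C = 4.0110 m/s

4.0110


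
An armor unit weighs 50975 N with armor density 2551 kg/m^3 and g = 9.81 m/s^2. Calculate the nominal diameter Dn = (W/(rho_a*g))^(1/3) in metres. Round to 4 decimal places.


V = W / (rho_a * g)
V = 50975 / (2551 * 9.81)
V = 50975 / 25025.31
V = 2.036938 m^3
Dn = V^(1/3) = 2.036938^(1/3)
Dn = 1.2676 m

1.2676


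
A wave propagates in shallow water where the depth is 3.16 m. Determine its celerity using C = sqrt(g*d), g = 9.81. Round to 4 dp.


Using the shallow-water approximation:
C = sqrt(g * d) = sqrt(9.81 * 3.16)
C = sqrt(30.9996)
C = 5.5677 m/s

5.5677


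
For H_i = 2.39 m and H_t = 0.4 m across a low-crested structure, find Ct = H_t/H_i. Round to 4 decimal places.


Ct = H_t / H_i
Ct = 0.4 / 2.39
Ct = 0.1674

0.1674


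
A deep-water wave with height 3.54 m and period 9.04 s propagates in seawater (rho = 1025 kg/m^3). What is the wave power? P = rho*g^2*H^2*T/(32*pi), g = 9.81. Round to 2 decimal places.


P = rho * g^2 * H^2 * T / (32 * pi)
P = 1025 * 9.81^2 * 3.54^2 * 9.04 / (32 * pi)
P = 1025 * 96.2361 * 12.5316 * 9.04 / 100.53096
P = 111157.04 W/m

111157.04


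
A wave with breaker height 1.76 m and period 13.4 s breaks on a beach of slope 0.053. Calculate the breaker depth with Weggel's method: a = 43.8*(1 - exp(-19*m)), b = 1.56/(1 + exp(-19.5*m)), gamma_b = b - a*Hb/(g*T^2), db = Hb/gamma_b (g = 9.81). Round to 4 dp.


a = 43.8 * (1 - exp(-19 * m))
exp(-19 * 0.053) = exp(-1.0070) = 0.365313
a = 43.8 * (1 - 0.365313) = 27.799278
b = 1.56 / (1 + exp(-19.5 * m))
exp(-19.5 * 0.053) = exp(-1.0335) = 0.355760
b = 1.56 / (1 + 0.355760) = 1.150646
Hb / (g * T^2) = 1.76 / (9.81 * 13.4^2) = 1.76 / 1761.4836 = 0.00099916
gamma_b = b - a * Hb/(g*T^2) = 1.150646 - 27.799278 * 0.00099916 = 1.122871
db = Hb / gamma_b = 1.76 / 1.122871
db = 1.5674 m

1.5674


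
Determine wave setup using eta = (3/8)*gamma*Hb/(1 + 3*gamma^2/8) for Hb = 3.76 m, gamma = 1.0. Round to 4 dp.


eta = (3/8) * gamma * Hb / (1 + 3*gamma^2/8)
Numerator = (3/8) * 1.0 * 3.76 = 1.410000
Denominator = 1 + 3*1.0^2/8 = 1 + 0.375000 = 1.375000
eta = 1.410000 / 1.375000
eta = 1.0255 m

1.0255


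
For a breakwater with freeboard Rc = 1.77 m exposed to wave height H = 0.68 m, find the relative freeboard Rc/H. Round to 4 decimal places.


Relative freeboard = Rc / H
= 1.77 / 0.68
= 2.6029

2.6029


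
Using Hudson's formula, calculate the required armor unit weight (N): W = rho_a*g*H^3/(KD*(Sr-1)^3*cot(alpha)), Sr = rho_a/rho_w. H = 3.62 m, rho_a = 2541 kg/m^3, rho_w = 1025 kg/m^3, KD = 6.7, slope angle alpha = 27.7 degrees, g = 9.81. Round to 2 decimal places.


Sr = rho_a / rho_w = 2541 / 1025 = 2.479024
(Sr - 1) = 1.479024
(Sr - 1)^3 = 3.235385
cot(27.7) = 1 / tan(27.7) = 1 / 0.525012 = 1.904719
Numerator = 2541 * 9.81 * 3.62^3 = 1182495.1932
Denominator = 6.7 * 3.235385 * 1.904719 = 41.288756
W = 1182495.1932 / 41.288756
W = 28639.64 N

28639.64


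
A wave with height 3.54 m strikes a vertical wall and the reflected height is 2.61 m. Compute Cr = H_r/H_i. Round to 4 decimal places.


Cr = H_r / H_i
Cr = 2.61 / 3.54
Cr = 0.7373

0.7373


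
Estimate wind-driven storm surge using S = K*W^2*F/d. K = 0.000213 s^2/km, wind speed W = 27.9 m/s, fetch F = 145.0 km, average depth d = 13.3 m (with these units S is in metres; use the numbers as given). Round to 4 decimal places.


S = K * W^2 * F / d
W^2 = 27.9^2 = 778.41
S = 0.000213 * 778.41 * 145.0 / 13.3
Numerator = 0.000213 * 778.41 * 145.0 = 24.041193
S = 24.041193 / 13.3 = 1.8076 m

1.8076


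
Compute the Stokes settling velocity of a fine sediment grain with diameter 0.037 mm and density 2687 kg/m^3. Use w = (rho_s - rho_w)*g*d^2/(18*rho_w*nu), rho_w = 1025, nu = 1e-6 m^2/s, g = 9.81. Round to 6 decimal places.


w = (rho_s - rho_w) * g * d^2 / (18 * rho_w * nu)
d = 0.037 mm = 0.000037 m
rho_s - rho_w = 2687 - 1025 = 1662
Numerator = 1662 * 9.81 * (0.000037)^2 = 0.000022320477
Denominator = 18 * 1025 * 1e-6 = 0.018450
w = 0.001210 m/s

0.001210


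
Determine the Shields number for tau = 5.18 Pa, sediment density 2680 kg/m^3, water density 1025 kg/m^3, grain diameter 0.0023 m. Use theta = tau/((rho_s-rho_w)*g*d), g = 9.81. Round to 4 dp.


theta = tau / ((rho_s - rho_w) * g * d)
rho_s - rho_w = 2680 - 1025 = 1655
Denominator = 1655 * 9.81 * 0.0023 = 37.341765
theta = 5.18 / 37.341765
theta = 0.1387

0.1387


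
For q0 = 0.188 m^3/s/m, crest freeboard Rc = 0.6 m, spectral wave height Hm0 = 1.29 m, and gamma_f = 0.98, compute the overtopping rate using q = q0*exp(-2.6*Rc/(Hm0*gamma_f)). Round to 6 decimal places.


q = q0 * exp(-2.6 * Rc / (Hm0 * gamma_f))
Exponent = -2.6 * 0.6 / (1.29 * 0.98)
= -2.6 * 0.6 / 1.2642
= -1.233982
exp(-1.233982) = 0.291131
q = 0.188 * 0.291131
q = 0.054733 m^3/s/m

0.054733


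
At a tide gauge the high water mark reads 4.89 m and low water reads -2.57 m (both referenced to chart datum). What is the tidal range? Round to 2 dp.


Tidal range = High water - Low water
Tidal range = 4.89 - (-2.57)
Tidal range = 7.46 m

7.46


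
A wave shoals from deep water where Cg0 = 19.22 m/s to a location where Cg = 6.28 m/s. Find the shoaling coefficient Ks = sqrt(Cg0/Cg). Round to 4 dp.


Ks = sqrt(Cg0 / Cg)
Ks = sqrt(19.22 / 6.28)
Ks = sqrt(3.0605)
Ks = 1.7494

1.7494


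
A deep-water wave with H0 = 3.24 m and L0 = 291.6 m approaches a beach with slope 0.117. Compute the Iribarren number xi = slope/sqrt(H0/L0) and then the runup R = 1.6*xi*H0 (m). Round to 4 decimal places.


xi = slope / sqrt(H0/L0)
H0/L0 = 3.24/291.6 = 0.011111
sqrt(0.011111) = 0.105409
xi = 0.117 / 0.105409 = 1.109959
R = 1.6 * xi * H0 = 1.6 * 1.109959 * 3.24
R = 5.7540 m

5.7540


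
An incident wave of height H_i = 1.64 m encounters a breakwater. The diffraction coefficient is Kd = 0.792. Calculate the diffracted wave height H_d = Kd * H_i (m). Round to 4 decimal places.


H_d = Kd * H_i
H_d = 0.792 * 1.64
H_d = 1.2989 m

1.2989


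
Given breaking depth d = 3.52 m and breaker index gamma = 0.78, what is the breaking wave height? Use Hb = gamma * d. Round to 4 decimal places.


Hb = gamma * d
Hb = 0.78 * 3.52
Hb = 2.7456 m

2.7456


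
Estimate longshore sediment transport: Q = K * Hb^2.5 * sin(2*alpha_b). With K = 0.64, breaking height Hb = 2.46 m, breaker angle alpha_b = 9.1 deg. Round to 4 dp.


Q = K * Hb^2.5 * sin(2 * alpha_b)
Hb^2.5 = 2.46^2.5 = 9.491564
sin(2 * 9.1) = sin(18.2) = 0.312335
Q = 0.64 * 9.491564 * 0.312335
Q = 1.8973 m^3/s

1.8973


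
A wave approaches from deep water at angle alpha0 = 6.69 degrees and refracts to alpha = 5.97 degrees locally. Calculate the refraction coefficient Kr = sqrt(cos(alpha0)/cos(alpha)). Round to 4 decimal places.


Kr = sqrt(cos(alpha0) / cos(alpha))
cos(6.69) = 0.993191
cos(5.97) = 0.994576
Kr = sqrt(0.993191 / 0.994576)
Kr = sqrt(0.998607)
Kr = 0.9993

0.9993


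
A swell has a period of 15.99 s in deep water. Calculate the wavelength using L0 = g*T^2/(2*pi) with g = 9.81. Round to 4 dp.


L0 = g * T^2 / (2 * pi)
L0 = 9.81 * 15.99^2 / (2 * pi)
L0 = 9.81 * 255.6801 / 6.28319
L0 = 2508.2218 / 6.28319
L0 = 399.1959 m

399.1959


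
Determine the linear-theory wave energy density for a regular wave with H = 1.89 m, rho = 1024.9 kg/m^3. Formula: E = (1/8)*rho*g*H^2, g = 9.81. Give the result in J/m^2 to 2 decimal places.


E = (1/8) * rho * g * H^2
E = (1/8) * 1024.9 * 9.81 * 1.89^2
E = 0.125 * 1024.9 * 9.81 * 3.5721
E = 4489.36 J/m^2

4489.36


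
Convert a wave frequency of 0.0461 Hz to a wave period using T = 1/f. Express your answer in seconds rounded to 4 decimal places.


T = 1 / f
T = 1 / 0.0461
T = 21.6920 s

21.6920


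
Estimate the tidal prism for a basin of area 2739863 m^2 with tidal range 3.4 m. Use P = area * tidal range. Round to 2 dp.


Tidal prism = Area * Tidal range
P = 2739863 * 3.4
P = 9315534.20 m^3

9315534.20


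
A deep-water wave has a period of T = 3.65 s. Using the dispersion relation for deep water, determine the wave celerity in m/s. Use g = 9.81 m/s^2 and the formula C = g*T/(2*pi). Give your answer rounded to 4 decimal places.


We use the deep-water celerity formula:
C = g * T / (2 * pi)
C = 9.81 * 3.65 / (2 * 3.14159...)
C = 35.806500 / 6.283185
C = 5.6988 m/s

5.6988


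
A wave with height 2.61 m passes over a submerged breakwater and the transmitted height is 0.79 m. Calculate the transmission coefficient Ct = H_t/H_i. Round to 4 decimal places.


Ct = H_t / H_i
Ct = 0.79 / 2.61
Ct = 0.3027

0.3027


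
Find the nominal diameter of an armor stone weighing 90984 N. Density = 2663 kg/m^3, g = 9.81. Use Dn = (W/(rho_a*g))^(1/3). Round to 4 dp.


V = W / (rho_a * g)
V = 90984 / (2663 * 9.81)
V = 90984 / 26124.03
V = 3.482770 m^3
Dn = V^(1/3) = 3.482770^(1/3)
Dn = 1.5158 m

1.5158


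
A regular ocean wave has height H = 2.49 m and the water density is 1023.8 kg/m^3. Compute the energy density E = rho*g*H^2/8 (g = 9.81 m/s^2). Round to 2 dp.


E = (1/8) * rho * g * H^2
E = (1/8) * 1023.8 * 9.81 * 2.49^2
E = 0.125 * 1023.8 * 9.81 * 6.2001
E = 7783.82 J/m^2

7783.82


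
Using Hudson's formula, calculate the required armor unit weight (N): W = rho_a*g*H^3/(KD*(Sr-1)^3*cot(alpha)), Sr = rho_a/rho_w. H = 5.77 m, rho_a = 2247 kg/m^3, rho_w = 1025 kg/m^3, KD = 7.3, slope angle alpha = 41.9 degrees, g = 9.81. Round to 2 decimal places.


Sr = rho_a / rho_w = 2247 / 1025 = 2.192195
(Sr - 1) = 1.192195
(Sr - 1)^3 = 1.694502
cot(41.9) = 1 / tan(41.9) = 1 / 0.897249 = 1.114518
Numerator = 2247 * 9.81 * 5.77^3 = 4234474.4744
Denominator = 7.3 * 1.694502 * 1.114518 = 13.786437
W = 4234474.4744 / 13.786437
W = 307147.84 N

307147.84


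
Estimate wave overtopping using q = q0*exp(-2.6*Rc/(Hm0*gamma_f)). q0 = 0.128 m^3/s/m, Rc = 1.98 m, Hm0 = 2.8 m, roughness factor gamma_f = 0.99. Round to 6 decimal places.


q = q0 * exp(-2.6 * Rc / (Hm0 * gamma_f))
Exponent = -2.6 * 1.98 / (2.8 * 0.99)
= -2.6 * 1.98 / 2.7720
= -1.857143
exp(-1.857143) = 0.156118
q = 0.128 * 0.156118
q = 0.019983 m^3/s/m

0.019983


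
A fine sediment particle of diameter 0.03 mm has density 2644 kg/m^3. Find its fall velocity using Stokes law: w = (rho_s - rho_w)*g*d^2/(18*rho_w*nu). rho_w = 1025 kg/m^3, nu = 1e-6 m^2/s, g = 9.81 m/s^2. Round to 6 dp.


w = (rho_s - rho_w) * g * d^2 / (18 * rho_w * nu)
d = 0.03 mm = 0.000030 m
rho_s - rho_w = 2644 - 1025 = 1619
Numerator = 1619 * 9.81 * (0.000030)^2 = 0.000014294151
Denominator = 18 * 1025 * 1e-6 = 0.018450
w = 0.000775 m/s

0.000775


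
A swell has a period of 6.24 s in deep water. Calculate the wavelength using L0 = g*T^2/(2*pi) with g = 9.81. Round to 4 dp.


L0 = g * T^2 / (2 * pi)
L0 = 9.81 * 6.24^2 / (2 * pi)
L0 = 9.81 * 38.9376 / 6.28319
L0 = 381.9779 / 6.28319
L0 = 60.7937 m

60.7937


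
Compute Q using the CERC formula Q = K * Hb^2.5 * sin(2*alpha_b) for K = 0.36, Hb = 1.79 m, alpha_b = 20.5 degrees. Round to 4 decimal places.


Q = K * Hb^2.5 * sin(2 * alpha_b)
Hb^2.5 = 1.79^2.5 = 4.286794
sin(2 * 20.5) = sin(41.0) = 0.656059
Q = 0.36 * 4.286794 * 0.656059
Q = 1.0125 m^3/s

1.0125


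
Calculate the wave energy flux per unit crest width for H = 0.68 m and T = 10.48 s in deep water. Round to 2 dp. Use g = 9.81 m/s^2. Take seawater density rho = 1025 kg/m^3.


P = rho * g^2 * H^2 * T / (32 * pi)
P = 1025 * 9.81^2 * 0.68^2 * 10.48 / (32 * pi)
P = 1025 * 96.2361 * 0.4624 * 10.48 / 100.53096
P = 4754.90 W/m

4754.90


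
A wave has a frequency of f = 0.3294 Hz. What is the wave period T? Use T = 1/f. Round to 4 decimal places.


T = 1 / f
T = 1 / 0.3294
T = 3.0358 s

3.0358


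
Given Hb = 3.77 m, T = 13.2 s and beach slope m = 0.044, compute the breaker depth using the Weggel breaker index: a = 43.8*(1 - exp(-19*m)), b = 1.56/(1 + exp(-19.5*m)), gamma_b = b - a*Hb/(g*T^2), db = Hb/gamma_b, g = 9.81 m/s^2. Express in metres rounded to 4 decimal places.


a = 43.8 * (1 - exp(-19 * m))
exp(-19 * 0.044) = exp(-0.8360) = 0.433441
a = 43.8 * (1 - 0.433441) = 24.815292
b = 1.56 / (1 + exp(-19.5 * m))
exp(-19.5 * 0.044) = exp(-0.8580) = 0.424009
b = 1.56 / (1 + 0.424009) = 1.095498
Hb / (g * T^2) = 3.77 / (9.81 * 13.2^2) = 3.77 / 1709.2944 = 0.00220559
gamma_b = b - a * Hb/(g*T^2) = 1.095498 - 24.815292 * 0.00220559 = 1.040766
db = Hb / gamma_b = 3.77 / 1.040766
db = 3.6223 m

3.6223


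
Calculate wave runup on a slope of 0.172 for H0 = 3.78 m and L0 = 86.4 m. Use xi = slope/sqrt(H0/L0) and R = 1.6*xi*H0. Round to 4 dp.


xi = slope / sqrt(H0/L0)
H0/L0 = 3.78/86.4 = 0.043750
sqrt(0.043750) = 0.209165
xi = 0.172 / 0.209165 = 0.822317
R = 1.6 * xi * H0 = 1.6 * 0.822317 * 3.78
R = 4.9734 m

4.9734


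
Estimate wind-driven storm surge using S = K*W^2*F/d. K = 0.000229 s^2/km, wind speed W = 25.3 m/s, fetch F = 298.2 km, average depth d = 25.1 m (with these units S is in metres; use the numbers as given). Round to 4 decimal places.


S = K * W^2 * F / d
W^2 = 25.3^2 = 640.09
S = 0.000229 * 640.09 * 298.2 / 25.1
Numerator = 0.000229 * 640.09 * 298.2 = 43.710338
S = 43.710338 / 25.1 = 1.7414 m

1.7414


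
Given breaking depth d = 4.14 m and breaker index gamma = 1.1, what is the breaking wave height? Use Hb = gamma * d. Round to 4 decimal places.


Hb = gamma * d
Hb = 1.1 * 4.14
Hb = 4.5540 m

4.5540


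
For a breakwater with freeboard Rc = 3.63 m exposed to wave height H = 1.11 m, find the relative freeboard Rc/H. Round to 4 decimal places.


Relative freeboard = Rc / H
= 3.63 / 1.11
= 3.2703

3.2703


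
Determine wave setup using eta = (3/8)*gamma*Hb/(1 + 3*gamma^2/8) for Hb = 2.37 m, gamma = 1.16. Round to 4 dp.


eta = (3/8) * gamma * Hb / (1 + 3*gamma^2/8)
Numerator = (3/8) * 1.16 * 2.37 = 1.030950
Denominator = 1 + 3*1.16^2/8 = 1 + 0.504600 = 1.504600
eta = 1.030950 / 1.504600
eta = 0.6852 m

0.6852


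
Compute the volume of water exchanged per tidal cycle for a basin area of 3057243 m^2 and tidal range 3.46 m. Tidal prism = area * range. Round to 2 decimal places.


Tidal prism = Area * Tidal range
P = 3057243 * 3.46
P = 10578060.78 m^3

10578060.78


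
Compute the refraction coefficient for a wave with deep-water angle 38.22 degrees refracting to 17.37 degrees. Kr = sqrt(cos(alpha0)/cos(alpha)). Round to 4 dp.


Kr = sqrt(cos(alpha0) / cos(alpha))
cos(38.22) = 0.785641
cos(17.37) = 0.954397
Kr = sqrt(0.785641 / 0.954397)
Kr = sqrt(0.823181)
Kr = 0.9073

0.9073


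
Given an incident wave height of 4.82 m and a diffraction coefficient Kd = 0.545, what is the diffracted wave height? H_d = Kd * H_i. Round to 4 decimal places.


H_d = Kd * H_i
H_d = 0.545 * 4.82
H_d = 2.6269 m

2.6269


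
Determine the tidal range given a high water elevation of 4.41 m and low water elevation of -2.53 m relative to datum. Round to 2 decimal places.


Tidal range = High water - Low water
Tidal range = 4.41 - (-2.53)
Tidal range = 6.94 m

6.94


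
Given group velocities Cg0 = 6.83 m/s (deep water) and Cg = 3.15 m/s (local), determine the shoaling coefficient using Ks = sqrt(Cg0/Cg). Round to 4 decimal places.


Ks = sqrt(Cg0 / Cg)
Ks = sqrt(6.83 / 3.15)
Ks = sqrt(2.1683)
Ks = 1.4725

1.4725


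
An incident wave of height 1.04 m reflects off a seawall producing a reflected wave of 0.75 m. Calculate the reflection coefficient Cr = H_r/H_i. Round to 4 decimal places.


Cr = H_r / H_i
Cr = 0.75 / 1.04
Cr = 0.7212

0.7212


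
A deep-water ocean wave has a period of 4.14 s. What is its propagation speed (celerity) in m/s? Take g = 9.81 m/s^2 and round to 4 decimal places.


We use the deep-water celerity formula:
C = g * T / (2 * pi)
C = 9.81 * 4.14 / (2 * 3.14159...)
C = 40.613400 / 6.283185
C = 6.4638 m/s

6.4638


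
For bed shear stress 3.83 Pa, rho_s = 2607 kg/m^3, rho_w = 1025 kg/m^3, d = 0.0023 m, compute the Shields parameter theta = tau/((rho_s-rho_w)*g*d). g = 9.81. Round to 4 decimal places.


theta = tau / ((rho_s - rho_w) * g * d)
rho_s - rho_w = 2607 - 1025 = 1582
Denominator = 1582 * 9.81 * 0.0023 = 35.694666
theta = 3.83 / 35.694666
theta = 0.1073

0.1073


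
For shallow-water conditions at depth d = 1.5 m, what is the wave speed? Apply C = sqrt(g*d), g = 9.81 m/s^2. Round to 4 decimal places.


Using the shallow-water approximation:
C = sqrt(g * d) = sqrt(9.81 * 1.5)
C = sqrt(14.7150)
C = 3.8360 m/s

3.8360


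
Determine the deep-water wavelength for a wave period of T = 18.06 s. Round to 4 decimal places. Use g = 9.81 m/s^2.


L0 = g * T^2 / (2 * pi)
L0 = 9.81 * 18.06^2 / (2 * pi)
L0 = 9.81 * 326.1636 / 6.28319
L0 = 3199.6649 / 6.28319
L0 = 509.2425 m

509.2425


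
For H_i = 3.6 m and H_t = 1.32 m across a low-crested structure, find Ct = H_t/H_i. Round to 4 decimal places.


Ct = H_t / H_i
Ct = 1.32 / 3.6
Ct = 0.3667

0.3667


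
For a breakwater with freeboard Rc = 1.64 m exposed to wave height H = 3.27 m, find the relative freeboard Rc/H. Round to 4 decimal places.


Relative freeboard = Rc / H
= 1.64 / 3.27
= 0.5015

0.5015


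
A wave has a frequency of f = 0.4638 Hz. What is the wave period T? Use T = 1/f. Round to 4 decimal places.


T = 1 / f
T = 1 / 0.4638
T = 2.1561 s

2.1561


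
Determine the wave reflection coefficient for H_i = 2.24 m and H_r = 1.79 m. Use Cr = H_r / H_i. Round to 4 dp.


Cr = H_r / H_i
Cr = 1.79 / 2.24
Cr = 0.7991

0.7991


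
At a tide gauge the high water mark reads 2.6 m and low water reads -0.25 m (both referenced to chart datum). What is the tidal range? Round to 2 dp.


Tidal range = High water - Low water
Tidal range = 2.6 - (-0.25)
Tidal range = 2.85 m

2.85


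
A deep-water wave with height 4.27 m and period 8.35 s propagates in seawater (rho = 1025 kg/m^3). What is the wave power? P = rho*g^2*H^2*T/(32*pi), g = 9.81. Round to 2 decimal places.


P = rho * g^2 * H^2 * T / (32 * pi)
P = 1025 * 9.81^2 * 4.27^2 * 8.35 / (32 * pi)
P = 1025 * 96.2361 * 18.2329 * 8.35 / 100.53096
P = 149384.06 W/m

149384.06


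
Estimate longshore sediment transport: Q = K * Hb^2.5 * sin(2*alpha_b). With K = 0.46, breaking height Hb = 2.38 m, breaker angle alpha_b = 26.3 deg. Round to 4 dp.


Q = K * Hb^2.5 * sin(2 * alpha_b)
Hb^2.5 = 2.38^2.5 = 8.738611
sin(2 * 26.3) = sin(52.6) = 0.794415
Q = 0.46 * 8.738611 * 0.794415
Q = 3.1934 m^3/s

3.1934


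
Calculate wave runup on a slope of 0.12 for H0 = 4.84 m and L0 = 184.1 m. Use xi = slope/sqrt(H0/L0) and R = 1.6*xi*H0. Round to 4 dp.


xi = slope / sqrt(H0/L0)
H0/L0 = 4.84/184.1 = 0.026290
sqrt(0.026290) = 0.162142
xi = 0.12 / 0.162142 = 0.740092
R = 1.6 * xi * H0 = 1.6 * 0.740092 * 4.84
R = 5.7313 m

5.7313


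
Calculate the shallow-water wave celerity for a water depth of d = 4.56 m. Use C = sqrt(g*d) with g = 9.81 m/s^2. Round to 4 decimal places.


Using the shallow-water approximation:
C = sqrt(g * d) = sqrt(9.81 * 4.56)
C = sqrt(44.7336)
C = 6.6883 m/s

6.6883


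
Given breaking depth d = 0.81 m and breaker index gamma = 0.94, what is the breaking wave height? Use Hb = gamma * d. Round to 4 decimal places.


Hb = gamma * d
Hb = 0.94 * 0.81
Hb = 0.7614 m

0.7614


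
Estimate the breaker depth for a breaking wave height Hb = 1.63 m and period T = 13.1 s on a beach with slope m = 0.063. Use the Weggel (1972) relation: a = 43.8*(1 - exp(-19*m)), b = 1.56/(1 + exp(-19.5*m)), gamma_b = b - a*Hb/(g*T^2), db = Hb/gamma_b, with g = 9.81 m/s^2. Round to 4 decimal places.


a = 43.8 * (1 - exp(-19 * m))
exp(-19 * 0.063) = exp(-1.1970) = 0.302099
a = 43.8 * (1 - 0.302099) = 30.568057
b = 1.56 / (1 + exp(-19.5 * m))
exp(-19.5 * 0.063) = exp(-1.2285) = 0.292731
b = 1.56 / (1 + 0.292731) = 1.206747
Hb / (g * T^2) = 1.63 / (9.81 * 13.1^2) = 1.63 / 1683.4941 = 0.00096822
gamma_b = b - a * Hb/(g*T^2) = 1.206747 - 30.568057 * 0.00096822 = 1.177151
db = Hb / gamma_b = 1.63 / 1.177151
db = 1.3847 m

1.3847


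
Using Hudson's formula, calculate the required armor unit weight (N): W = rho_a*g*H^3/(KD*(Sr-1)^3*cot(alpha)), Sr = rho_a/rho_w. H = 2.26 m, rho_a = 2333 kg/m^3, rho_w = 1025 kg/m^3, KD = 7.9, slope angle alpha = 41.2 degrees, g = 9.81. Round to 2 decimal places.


Sr = rho_a / rho_w = 2333 / 1025 = 2.276098
(Sr - 1) = 1.276098
(Sr - 1)^3 = 2.078029
cot(41.2) = 1 / tan(41.2) = 1 / 0.875434 = 1.142291
Numerator = 2333 * 9.81 * 2.26^3 = 264185.5525
Denominator = 7.9 * 2.078029 * 1.142291 = 18.752337
W = 264185.5525 / 18.752337
W = 14088.14 N

14088.14


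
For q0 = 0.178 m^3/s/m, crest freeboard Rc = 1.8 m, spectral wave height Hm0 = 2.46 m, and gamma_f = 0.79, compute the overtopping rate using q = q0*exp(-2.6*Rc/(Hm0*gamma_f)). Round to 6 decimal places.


q = q0 * exp(-2.6 * Rc / (Hm0 * gamma_f))
Exponent = -2.6 * 1.8 / (2.46 * 0.79)
= -2.6 * 1.8 / 1.9434
= -2.408151
exp(-2.408151) = 0.089982
q = 0.178 * 0.089982
q = 0.016017 m^3/s/m

0.016017


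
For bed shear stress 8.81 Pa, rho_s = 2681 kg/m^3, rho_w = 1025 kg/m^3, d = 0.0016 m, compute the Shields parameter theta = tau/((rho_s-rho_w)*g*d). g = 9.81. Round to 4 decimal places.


theta = tau / ((rho_s - rho_w) * g * d)
rho_s - rho_w = 2681 - 1025 = 1656
Denominator = 1656 * 9.81 * 0.0016 = 25.992576
theta = 8.81 / 25.992576
theta = 0.3389

0.3389


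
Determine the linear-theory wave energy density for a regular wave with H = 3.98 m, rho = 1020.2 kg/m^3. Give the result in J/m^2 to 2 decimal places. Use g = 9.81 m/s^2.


E = (1/8) * rho * g * H^2
E = (1/8) * 1020.2 * 9.81 * 3.98^2
E = 0.125 * 1020.2 * 9.81 * 15.8404
E = 19816.66 J/m^2

19816.66


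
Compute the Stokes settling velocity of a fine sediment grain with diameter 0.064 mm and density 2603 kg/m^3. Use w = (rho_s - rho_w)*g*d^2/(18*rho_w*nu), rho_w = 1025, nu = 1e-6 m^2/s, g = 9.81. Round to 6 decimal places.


w = (rho_s - rho_w) * g * d^2 / (18 * rho_w * nu)
d = 0.064 mm = 0.000064 m
rho_s - rho_w = 2603 - 1025 = 1578
Numerator = 1578 * 9.81 * (0.000064)^2 = 0.000063406817
Denominator = 18 * 1025 * 1e-6 = 0.018450
w = 0.003437 m/s

0.003437


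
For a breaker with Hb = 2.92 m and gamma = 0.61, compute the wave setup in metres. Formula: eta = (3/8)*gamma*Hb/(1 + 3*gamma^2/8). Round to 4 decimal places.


eta = (3/8) * gamma * Hb / (1 + 3*gamma^2/8)
Numerator = (3/8) * 0.61 * 2.92 = 0.667950
Denominator = 1 + 3*0.61^2/8 = 1 + 0.139538 = 1.139538
eta = 0.667950 / 1.139538
eta = 0.5862 m

0.5862


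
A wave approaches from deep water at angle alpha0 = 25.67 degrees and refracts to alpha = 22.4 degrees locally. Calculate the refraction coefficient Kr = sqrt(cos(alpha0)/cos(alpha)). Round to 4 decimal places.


Kr = sqrt(cos(alpha0) / cos(alpha))
cos(25.67) = 0.901304
cos(22.4) = 0.924546
Kr = sqrt(0.901304 / 0.924546)
Kr = sqrt(0.974861)
Kr = 0.9874

0.9874


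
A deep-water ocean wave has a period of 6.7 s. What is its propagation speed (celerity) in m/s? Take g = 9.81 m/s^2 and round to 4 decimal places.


We use the deep-water celerity formula:
C = g * T / (2 * pi)
C = 9.81 * 6.7 / (2 * 3.14159...)
C = 65.727000 / 6.283185
C = 10.4608 m/s

10.4608


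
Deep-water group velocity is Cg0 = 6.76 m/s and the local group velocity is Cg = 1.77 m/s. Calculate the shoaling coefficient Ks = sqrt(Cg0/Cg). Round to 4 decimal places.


Ks = sqrt(Cg0 / Cg)
Ks = sqrt(6.76 / 1.77)
Ks = sqrt(3.8192)
Ks = 1.9543

1.9543


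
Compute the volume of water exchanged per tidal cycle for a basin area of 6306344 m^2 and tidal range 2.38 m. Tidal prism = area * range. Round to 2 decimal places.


Tidal prism = Area * Tidal range
P = 6306344 * 2.38
P = 15009098.72 m^3

15009098.72


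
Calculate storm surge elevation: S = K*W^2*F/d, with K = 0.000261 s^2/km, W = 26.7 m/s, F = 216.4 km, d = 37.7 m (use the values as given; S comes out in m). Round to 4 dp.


S = K * W^2 * F / d
W^2 = 26.7^2 = 712.89
S = 0.000261 * 712.89 * 216.4 / 37.7
Numerator = 0.000261 * 712.89 * 216.4 = 40.264312
S = 40.264312 / 37.7 = 1.0680 m

1.0680


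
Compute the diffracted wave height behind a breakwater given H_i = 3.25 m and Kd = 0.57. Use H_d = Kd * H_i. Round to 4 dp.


H_d = Kd * H_i
H_d = 0.57 * 3.25
H_d = 1.8525 m

1.8525


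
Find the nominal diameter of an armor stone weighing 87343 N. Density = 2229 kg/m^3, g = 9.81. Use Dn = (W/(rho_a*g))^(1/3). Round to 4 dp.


V = W / (rho_a * g)
V = 87343 / (2229 * 9.81)
V = 87343 / 21866.49
V = 3.994377 m^3
Dn = V^(1/3) = 3.994377^(1/3)
Dn = 1.5867 m

1.5867


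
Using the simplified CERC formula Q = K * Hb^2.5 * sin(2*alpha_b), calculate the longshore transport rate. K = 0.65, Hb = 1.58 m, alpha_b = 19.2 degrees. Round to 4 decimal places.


Q = K * Hb^2.5 * sin(2 * alpha_b)
Hb^2.5 = 1.58^2.5 = 3.137926
sin(2 * 19.2) = sin(38.4) = 0.621148
Q = 0.65 * 3.137926 * 0.621148
Q = 1.2669 m^3/s

1.2669


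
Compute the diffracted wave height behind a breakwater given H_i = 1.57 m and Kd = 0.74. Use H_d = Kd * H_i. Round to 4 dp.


H_d = Kd * H_i
H_d = 0.74 * 1.57
H_d = 1.1618 m

1.1618


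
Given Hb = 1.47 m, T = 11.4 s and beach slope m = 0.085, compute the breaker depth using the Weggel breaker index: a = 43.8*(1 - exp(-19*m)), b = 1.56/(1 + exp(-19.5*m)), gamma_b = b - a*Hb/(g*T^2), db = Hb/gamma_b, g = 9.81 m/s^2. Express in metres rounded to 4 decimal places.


a = 43.8 * (1 - exp(-19 * m))
exp(-19 * 0.085) = exp(-1.6150) = 0.198891
a = 43.8 * (1 - 0.198891) = 35.088589
b = 1.56 / (1 + exp(-19.5 * m))
exp(-19.5 * 0.085) = exp(-1.6575) = 0.190615
b = 1.56 / (1 + 0.190615) = 1.310247
Hb / (g * T^2) = 1.47 / (9.81 * 11.4^2) = 1.47 / 1274.9076 = 0.00115302
gamma_b = b - a * Hb/(g*T^2) = 1.310247 - 35.088589 * 0.00115302 = 1.269789
db = Hb / gamma_b = 1.47 / 1.269789
db = 1.1577 m

1.1577


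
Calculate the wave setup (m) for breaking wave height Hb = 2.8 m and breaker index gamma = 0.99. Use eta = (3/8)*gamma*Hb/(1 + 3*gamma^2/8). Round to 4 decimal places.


eta = (3/8) * gamma * Hb / (1 + 3*gamma^2/8)
Numerator = (3/8) * 0.99 * 2.8 = 1.039500
Denominator = 1 + 3*0.99^2/8 = 1 + 0.367538 = 1.367538
eta = 1.039500 / 1.367538
eta = 0.7601 m

0.7601


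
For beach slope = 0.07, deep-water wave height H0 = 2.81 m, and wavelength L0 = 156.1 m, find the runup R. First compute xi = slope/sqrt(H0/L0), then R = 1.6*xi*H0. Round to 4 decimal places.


xi = slope / sqrt(H0/L0)
H0/L0 = 2.81/156.1 = 0.018001
sqrt(0.018001) = 0.134169
xi = 0.07 / 0.134169 = 0.521731
R = 1.6 * xi * H0 = 1.6 * 0.521731 * 2.81
R = 2.3457 m

2.3457


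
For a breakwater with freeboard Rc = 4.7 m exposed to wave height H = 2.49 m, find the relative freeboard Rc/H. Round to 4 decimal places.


Relative freeboard = Rc / H
= 4.7 / 2.49
= 1.8876

1.8876


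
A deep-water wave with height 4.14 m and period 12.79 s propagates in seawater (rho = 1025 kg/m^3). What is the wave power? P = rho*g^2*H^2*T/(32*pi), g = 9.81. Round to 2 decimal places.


P = rho * g^2 * H^2 * T / (32 * pi)
P = 1025 * 9.81^2 * 4.14^2 * 12.79 / (32 * pi)
P = 1025 * 96.2361 * 17.1396 * 12.79 / 100.53096
P = 215096.46 W/m

215096.46


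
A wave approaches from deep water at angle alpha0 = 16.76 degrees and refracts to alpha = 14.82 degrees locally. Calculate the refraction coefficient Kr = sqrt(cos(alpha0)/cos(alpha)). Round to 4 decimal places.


Kr = sqrt(cos(alpha0) / cos(alpha))
cos(16.76) = 0.957521
cos(14.82) = 0.966734
Kr = sqrt(0.957521 / 0.966734)
Kr = sqrt(0.990470)
Kr = 0.9952

0.9952


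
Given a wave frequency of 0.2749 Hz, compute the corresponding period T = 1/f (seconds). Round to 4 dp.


T = 1 / f
T = 1 / 0.2749
T = 3.6377 s

3.6377


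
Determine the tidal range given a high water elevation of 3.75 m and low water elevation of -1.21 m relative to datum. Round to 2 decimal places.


Tidal range = High water - Low water
Tidal range = 3.75 - (-1.21)
Tidal range = 4.96 m

4.96


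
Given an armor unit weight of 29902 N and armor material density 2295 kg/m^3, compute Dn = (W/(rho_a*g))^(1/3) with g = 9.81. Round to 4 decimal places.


V = W / (rho_a * g)
V = 29902 / (2295 * 9.81)
V = 29902 / 22513.95
V = 1.328154 m^3
Dn = V^(1/3) = 1.328154^(1/3)
Dn = 1.0992 m

1.0992


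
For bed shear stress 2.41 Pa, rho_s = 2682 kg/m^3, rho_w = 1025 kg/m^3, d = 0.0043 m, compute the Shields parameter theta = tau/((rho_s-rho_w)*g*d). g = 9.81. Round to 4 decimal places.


theta = tau / ((rho_s - rho_w) * g * d)
rho_s - rho_w = 2682 - 1025 = 1657
Denominator = 1657 * 9.81 * 0.0043 = 69.897231
theta = 2.41 / 69.897231
theta = 0.0345

0.0345


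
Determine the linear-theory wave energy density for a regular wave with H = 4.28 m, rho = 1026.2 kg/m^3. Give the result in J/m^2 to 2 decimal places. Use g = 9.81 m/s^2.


E = (1/8) * rho * g * H^2
E = (1/8) * 1026.2 * 9.81 * 4.28^2
E = 0.125 * 1026.2 * 9.81 * 18.3184
E = 23051.47 J/m^2

23051.47


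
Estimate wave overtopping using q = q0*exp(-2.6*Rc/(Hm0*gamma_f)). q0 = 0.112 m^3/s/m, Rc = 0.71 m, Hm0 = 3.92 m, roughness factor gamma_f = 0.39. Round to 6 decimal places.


q = q0 * exp(-2.6 * Rc / (Hm0 * gamma_f))
Exponent = -2.6 * 0.71 / (3.92 * 0.39)
= -2.6 * 0.71 / 1.5288
= -1.207483
exp(-1.207483) = 0.298949
q = 0.112 * 0.298949
q = 0.033482 m^3/s/m

0.033482


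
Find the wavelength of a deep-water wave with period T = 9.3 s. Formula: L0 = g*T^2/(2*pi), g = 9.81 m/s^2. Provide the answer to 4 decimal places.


L0 = g * T^2 / (2 * pi)
L0 = 9.81 * 9.3^2 / (2 * pi)
L0 = 9.81 * 86.4900 / 6.28319
L0 = 848.4669 / 6.28319
L0 = 135.0377 m

135.0377


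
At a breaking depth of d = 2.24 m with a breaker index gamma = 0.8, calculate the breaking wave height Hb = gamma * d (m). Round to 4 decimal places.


Hb = gamma * d
Hb = 0.8 * 2.24
Hb = 1.7920 m

1.7920


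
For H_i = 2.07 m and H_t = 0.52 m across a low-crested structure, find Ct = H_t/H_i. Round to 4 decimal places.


Ct = H_t / H_i
Ct = 0.52 / 2.07
Ct = 0.2512

0.2512


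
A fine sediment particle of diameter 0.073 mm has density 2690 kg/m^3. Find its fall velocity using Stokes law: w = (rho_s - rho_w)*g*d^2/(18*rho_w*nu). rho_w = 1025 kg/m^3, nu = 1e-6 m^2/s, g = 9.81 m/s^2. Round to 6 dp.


w = (rho_s - rho_w) * g * d^2 / (18 * rho_w * nu)
d = 0.073 mm = 0.000073 m
rho_s - rho_w = 2690 - 1025 = 1665
Numerator = 1665 * 9.81 * (0.000073)^2 = 0.000087042021
Denominator = 18 * 1025 * 1e-6 = 0.018450
w = 0.004718 m/s

0.004718


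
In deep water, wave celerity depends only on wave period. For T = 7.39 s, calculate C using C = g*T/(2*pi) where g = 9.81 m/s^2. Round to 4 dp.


We use the deep-water celerity formula:
C = g * T / (2 * pi)
C = 9.81 * 7.39 / (2 * 3.14159...)
C = 72.495900 / 6.283185
C = 11.5381 m/s

11.5381


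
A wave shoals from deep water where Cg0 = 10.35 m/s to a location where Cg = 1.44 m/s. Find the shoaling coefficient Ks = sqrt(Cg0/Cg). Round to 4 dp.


Ks = sqrt(Cg0 / Cg)
Ks = sqrt(10.35 / 1.44)
Ks = sqrt(7.1875)
Ks = 2.6810

2.6810


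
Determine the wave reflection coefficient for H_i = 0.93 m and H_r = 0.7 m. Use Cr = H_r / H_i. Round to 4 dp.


Cr = H_r / H_i
Cr = 0.7 / 0.93
Cr = 0.7527

0.7527


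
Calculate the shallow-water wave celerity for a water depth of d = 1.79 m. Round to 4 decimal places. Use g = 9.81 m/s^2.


Using the shallow-water approximation:
C = sqrt(g * d) = sqrt(9.81 * 1.79)
C = sqrt(17.5599)
C = 4.1905 m/s

4.1905


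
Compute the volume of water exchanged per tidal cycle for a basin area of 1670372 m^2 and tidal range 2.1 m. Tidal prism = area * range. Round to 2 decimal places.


Tidal prism = Area * Tidal range
P = 1670372 * 2.1
P = 3507781.20 m^3

3507781.20


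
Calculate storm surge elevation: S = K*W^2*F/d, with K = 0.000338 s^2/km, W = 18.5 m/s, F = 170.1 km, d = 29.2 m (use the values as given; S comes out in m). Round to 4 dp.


S = K * W^2 * F / d
W^2 = 18.5^2 = 342.25
S = 0.000338 * 342.25 * 170.1 / 29.2
Numerator = 0.000338 * 342.25 * 170.1 = 19.677253
S = 19.677253 / 29.2 = 0.6739 m

0.6739


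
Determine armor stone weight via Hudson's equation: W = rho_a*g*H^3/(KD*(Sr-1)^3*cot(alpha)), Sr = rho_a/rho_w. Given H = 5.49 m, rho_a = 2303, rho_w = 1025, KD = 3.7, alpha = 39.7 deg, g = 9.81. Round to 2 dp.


Sr = rho_a / rho_w = 2303 / 1025 = 2.246829
(Sr - 1) = 1.246829
(Sr - 1)^3 = 1.938300
cot(39.7) = 1 / tan(39.7) = 1 / 0.830216 = 1.204506
Numerator = 2303 * 9.81 * 5.49^3 = 3738350.1659
Denominator = 3.7 * 1.938300 * 1.204506 = 8.638366
W = 3738350.1659 / 8.638366
W = 432761.27 N

432761.27


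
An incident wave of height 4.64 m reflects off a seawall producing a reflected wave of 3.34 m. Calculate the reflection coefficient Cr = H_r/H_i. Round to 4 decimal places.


Cr = H_r / H_i
Cr = 3.34 / 4.64
Cr = 0.7198

0.7198


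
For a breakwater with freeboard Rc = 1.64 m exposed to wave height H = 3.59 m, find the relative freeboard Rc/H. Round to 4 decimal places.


Relative freeboard = Rc / H
= 1.64 / 3.59
= 0.4568

0.4568


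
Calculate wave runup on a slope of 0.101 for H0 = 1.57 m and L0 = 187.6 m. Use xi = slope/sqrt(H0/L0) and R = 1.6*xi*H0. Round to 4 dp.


xi = slope / sqrt(H0/L0)
H0/L0 = 1.57/187.6 = 0.008369
sqrt(0.008369) = 0.091482
xi = 0.101 / 0.091482 = 1.104048
R = 1.6 * xi * H0 = 1.6 * 1.104048 * 1.57
R = 2.7734 m

2.7734


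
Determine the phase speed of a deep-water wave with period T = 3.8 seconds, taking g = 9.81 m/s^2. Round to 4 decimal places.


We use the deep-water celerity formula:
C = g * T / (2 * pi)
C = 9.81 * 3.8 / (2 * 3.14159...)
C = 37.278000 / 6.283185
C = 5.9330 m/s

5.9330


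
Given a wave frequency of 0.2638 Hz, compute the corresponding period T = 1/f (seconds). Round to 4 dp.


T = 1 / f
T = 1 / 0.2638
T = 3.7908 s

3.7908


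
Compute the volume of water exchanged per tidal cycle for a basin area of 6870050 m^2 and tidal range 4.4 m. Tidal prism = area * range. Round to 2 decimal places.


Tidal prism = Area * Tidal range
P = 6870050 * 4.4
P = 30228220.00 m^3

30228220.00


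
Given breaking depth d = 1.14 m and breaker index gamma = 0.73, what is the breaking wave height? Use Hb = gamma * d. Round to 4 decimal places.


Hb = gamma * d
Hb = 0.73 * 1.14
Hb = 0.8322 m

0.8322


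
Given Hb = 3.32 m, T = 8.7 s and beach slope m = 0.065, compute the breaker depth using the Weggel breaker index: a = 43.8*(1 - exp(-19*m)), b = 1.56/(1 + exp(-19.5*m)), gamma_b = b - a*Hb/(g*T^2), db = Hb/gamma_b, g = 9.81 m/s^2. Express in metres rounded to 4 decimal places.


a = 43.8 * (1 - exp(-19 * m))
exp(-19 * 0.065) = exp(-1.2350) = 0.290835
a = 43.8 * (1 - 0.290835) = 31.061437
b = 1.56 / (1 + exp(-19.5 * m))
exp(-19.5 * 0.065) = exp(-1.2675) = 0.281535
b = 1.56 / (1 + 0.281535) = 1.217291
Hb / (g * T^2) = 3.32 / (9.81 * 8.7^2) = 3.32 / 742.5189 = 0.00447127
gamma_b = b - a * Hb/(g*T^2) = 1.217291 - 31.061437 * 0.00447127 = 1.078407
db = Hb / gamma_b = 3.32 / 1.078407
db = 3.0786 m

3.0786


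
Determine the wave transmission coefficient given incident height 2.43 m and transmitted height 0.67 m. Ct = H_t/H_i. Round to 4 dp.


Ct = H_t / H_i
Ct = 0.67 / 2.43
Ct = 0.2757

0.2757


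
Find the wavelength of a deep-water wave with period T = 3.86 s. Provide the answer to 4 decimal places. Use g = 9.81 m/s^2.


L0 = g * T^2 / (2 * pi)
L0 = 9.81 * 3.86^2 / (2 * pi)
L0 = 9.81 * 14.8996 / 6.28319
L0 = 146.1651 / 6.28319
L0 = 23.2629 m

23.2629


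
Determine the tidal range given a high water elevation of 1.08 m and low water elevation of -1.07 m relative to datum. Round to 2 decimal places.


Tidal range = High water - Low water
Tidal range = 1.08 - (-1.07)
Tidal range = 2.15 m

2.15


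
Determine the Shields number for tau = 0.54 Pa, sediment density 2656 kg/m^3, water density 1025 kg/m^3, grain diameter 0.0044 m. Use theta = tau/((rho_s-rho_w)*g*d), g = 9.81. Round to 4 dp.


theta = tau / ((rho_s - rho_w) * g * d)
rho_s - rho_w = 2656 - 1025 = 1631
Denominator = 1631 * 9.81 * 0.0044 = 70.400484
theta = 0.54 / 70.400484
theta = 0.0077

0.0077


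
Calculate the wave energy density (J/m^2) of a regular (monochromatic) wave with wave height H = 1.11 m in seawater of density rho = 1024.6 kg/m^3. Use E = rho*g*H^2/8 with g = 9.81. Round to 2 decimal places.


E = (1/8) * rho * g * H^2
E = (1/8) * 1024.6 * 9.81 * 1.11^2
E = 0.125 * 1024.6 * 9.81 * 1.2321
E = 1548.03 J/m^2

1548.03


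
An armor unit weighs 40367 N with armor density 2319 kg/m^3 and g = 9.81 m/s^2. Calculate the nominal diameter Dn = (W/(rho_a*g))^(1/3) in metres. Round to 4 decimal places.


V = W / (rho_a * g)
V = 40367 / (2319 * 9.81)
V = 40367 / 22749.39
V = 1.774421 m^3
Dn = V^(1/3) = 1.774421^(1/3)
Dn = 1.2107 m

1.2107


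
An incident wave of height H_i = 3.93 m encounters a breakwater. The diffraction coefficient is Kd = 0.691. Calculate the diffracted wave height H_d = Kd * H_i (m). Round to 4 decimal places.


H_d = Kd * H_i
H_d = 0.691 * 3.93
H_d = 2.7156 m

2.7156


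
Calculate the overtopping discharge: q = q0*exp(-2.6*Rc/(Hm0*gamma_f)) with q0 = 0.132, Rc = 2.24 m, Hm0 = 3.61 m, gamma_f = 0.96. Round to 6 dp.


q = q0 * exp(-2.6 * Rc / (Hm0 * gamma_f))
Exponent = -2.6 * 2.24 / (3.61 * 0.96)
= -2.6 * 2.24 / 3.4656
= -1.680517
exp(-1.680517) = 0.186278
q = 0.132 * 0.186278
q = 0.024589 m^3/s/m

0.024589


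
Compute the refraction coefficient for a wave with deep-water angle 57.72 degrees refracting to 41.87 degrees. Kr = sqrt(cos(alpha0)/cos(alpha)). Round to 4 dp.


Kr = sqrt(cos(alpha0) / cos(alpha))
cos(57.72) = 0.534057
cos(41.87) = 0.744661
Kr = sqrt(0.534057 / 0.744661)
Kr = sqrt(0.717182)
Kr = 0.8469

0.8469


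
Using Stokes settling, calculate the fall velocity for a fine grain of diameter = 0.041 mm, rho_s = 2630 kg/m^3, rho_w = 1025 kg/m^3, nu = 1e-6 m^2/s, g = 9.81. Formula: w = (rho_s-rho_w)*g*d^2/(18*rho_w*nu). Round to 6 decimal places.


w = (rho_s - rho_w) * g * d^2 / (18 * rho_w * nu)
d = 0.041 mm = 0.000041 m
rho_s - rho_w = 2630 - 1025 = 1605
Numerator = 1605 * 9.81 * (0.000041)^2 = 0.000026467429
Denominator = 18 * 1025 * 1e-6 = 0.018450
w = 0.001435 m/s

0.001435


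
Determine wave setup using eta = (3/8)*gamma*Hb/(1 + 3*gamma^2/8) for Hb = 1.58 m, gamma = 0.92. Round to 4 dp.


eta = (3/8) * gamma * Hb / (1 + 3*gamma^2/8)
Numerator = (3/8) * 0.92 * 1.58 = 0.545100
Denominator = 1 + 3*0.92^2/8 = 1 + 0.317400 = 1.317400
eta = 0.545100 / 1.317400
eta = 0.4138 m

0.4138


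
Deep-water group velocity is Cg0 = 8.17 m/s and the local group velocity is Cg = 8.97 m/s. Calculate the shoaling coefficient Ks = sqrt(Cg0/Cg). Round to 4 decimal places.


Ks = sqrt(Cg0 / Cg)
Ks = sqrt(8.17 / 8.97)
Ks = sqrt(0.9108)
Ks = 0.9544

0.9544


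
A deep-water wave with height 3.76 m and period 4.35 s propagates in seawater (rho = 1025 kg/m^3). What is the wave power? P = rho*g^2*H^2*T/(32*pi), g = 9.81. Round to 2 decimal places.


P = rho * g^2 * H^2 * T / (32 * pi)
P = 1025 * 9.81^2 * 3.76^2 * 4.35 / (32 * pi)
P = 1025 * 96.2361 * 14.1376 * 4.35 / 100.53096
P = 60343.01 W/m

60343.01


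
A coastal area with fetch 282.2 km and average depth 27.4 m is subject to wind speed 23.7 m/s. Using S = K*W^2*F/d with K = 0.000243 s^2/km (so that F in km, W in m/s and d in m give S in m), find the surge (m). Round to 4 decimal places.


S = K * W^2 * F / d
W^2 = 23.7^2 = 561.69
S = 0.000243 * 561.69 * 282.2 / 27.4
Numerator = 0.000243 * 561.69 * 282.2 = 38.517667
S = 38.517667 / 27.4 = 1.4058 m

1.4058


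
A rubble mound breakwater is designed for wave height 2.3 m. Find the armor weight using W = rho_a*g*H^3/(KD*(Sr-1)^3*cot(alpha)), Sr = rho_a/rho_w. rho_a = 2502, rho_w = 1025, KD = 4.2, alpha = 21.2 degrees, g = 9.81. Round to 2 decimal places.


Sr = rho_a / rho_w = 2502 / 1025 = 2.440976
(Sr - 1) = 1.440976
(Sr - 1)^3 = 2.992057
cot(21.2) = 1 / tan(21.2) = 1 / 0.387874 = 2.578154
Numerator = 2502 * 9.81 * 2.3^3 = 298634.3915
Denominator = 4.2 * 2.992057 * 2.578154 = 32.398733
W = 298634.3915 / 32.398733
W = 9217.47 N

9217.47
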